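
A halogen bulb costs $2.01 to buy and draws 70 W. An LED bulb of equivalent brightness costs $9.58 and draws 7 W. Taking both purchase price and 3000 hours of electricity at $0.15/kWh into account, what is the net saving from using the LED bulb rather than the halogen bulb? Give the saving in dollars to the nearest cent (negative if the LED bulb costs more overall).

halogen bulb: $2.01 + (70/1000) kW × 3000 h × $0.15 = $2.01 + $31.5 = $33.51
LED bulb: $9.58 + (7/1000) kW × 3000 h × $0.15 = $9.58 + $3.15 = $12.73
Saving = $33.51 − $12.73 = $20.78

$20.78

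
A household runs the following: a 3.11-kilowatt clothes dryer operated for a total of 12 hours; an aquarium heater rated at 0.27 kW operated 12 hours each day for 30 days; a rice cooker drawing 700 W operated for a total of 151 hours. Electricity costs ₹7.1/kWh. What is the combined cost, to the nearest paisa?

₹1705.56

clothes dryer: 3.11 kW × 12 h = 37.32 kWh
aquarium heater: Runtime = 12 h/day × 30 days = 360 h
aquarium heater: 0.27 kW × 360 h = 97.2 kWh
rice cooker: 0.7 kW × 151 h = 105.7 kWh
Total energy = 240.22 kWh
Cost = 240.22 × ₹7.1 = ₹1705.56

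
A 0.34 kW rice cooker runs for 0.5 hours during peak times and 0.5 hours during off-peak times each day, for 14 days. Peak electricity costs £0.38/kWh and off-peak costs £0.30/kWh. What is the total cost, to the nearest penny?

Peak energy = 0.34 kW × 0.5 h × 14 = 2.38 kWh
Off-peak energy = 0.34 kW × 0.5 h × 14 = 2.38 kWh
Cost = 2.38 × £0.38 + 2.38 × £0.30 = £0.9044 + £0.714 = £1.62

£1.62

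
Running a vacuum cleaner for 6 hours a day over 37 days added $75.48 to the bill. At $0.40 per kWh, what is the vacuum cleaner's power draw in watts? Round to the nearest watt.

850 W

Energy = $75.48 ÷ $0.40/kWh = 188.7 kWh
Runtime = 6 h/day × 37 days = 222 h
Power = 188.7 kWh ÷ 222 h = 0.85 kW = 850 W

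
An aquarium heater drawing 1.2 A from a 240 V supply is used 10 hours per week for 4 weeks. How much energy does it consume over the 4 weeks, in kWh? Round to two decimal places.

11.52 kWh

Power = 1.2 A × 240 V = 288 W = 0.288 kW
Runtime = 10 h/week × 4 weeks = 40 h
Energy = 0.288 kW × 40 h = 11.52 kWh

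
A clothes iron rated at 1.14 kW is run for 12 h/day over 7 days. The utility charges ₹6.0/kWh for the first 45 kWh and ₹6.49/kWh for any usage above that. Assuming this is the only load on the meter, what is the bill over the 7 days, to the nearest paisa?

₹599.43

Runtime = 12 h/day × 7 days = 84 h
Energy = 1.14 kW × 84 h = 95.76 kWh
Tier 1 (0–45 kWh): 45 × ₹6.0 = ₹270
Above 45 kWh: 50.76 × ₹6.49 = ₹329.4324
Bill = ₹599.43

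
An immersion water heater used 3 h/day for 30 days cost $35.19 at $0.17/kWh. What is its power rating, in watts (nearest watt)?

2300 W

Energy = $35.19 ÷ $0.17/kWh = 207 kWh
Runtime = 3 h/day × 30 days = 90 h
Power = 207 kWh ÷ 90 h = 2.3 kW = 2300 W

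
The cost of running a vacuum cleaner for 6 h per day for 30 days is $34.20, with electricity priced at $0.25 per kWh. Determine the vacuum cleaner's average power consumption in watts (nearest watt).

760 W

Energy = $34.20 ÷ $0.25/kWh = 136.8 kWh
Runtime = 6 h/day × 30 days = 180 h
Power = 136.8 kWh ÷ 180 h = 0.76 kW = 760 W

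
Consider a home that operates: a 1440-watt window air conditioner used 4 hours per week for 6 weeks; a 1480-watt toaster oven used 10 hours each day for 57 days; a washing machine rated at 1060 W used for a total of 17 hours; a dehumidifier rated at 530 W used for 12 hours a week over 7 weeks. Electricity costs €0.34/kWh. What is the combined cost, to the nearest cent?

window air conditioner: Runtime = 4 h/week × 6 weeks = 24 h
window air conditioner: 1.44 kW × 24 h = 34.56 kWh
toaster oven: Runtime = 10 h/day × 57 days = 570 h
toaster oven: 1.48 kW × 570 h = 843.6 kWh
washing machine: 1.06 kW × 17 h = 18.02 kWh
dehumidifier: Runtime = 12 h/week × 7 weeks = 84 h
dehumidifier: 0.53 kW × 84 h = 44.52 kWh
Total energy = 940.7 kWh
Cost = 940.7 × €0.34 = €319.84

€319.84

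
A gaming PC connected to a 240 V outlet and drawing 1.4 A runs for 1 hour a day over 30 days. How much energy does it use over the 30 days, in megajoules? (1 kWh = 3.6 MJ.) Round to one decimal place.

Power = 1.4 A × 240 V = 336 W = 0.336 kW
Runtime = 1 h/day × 30 days = 30 h
Energy = 0.336 kW × 30 h = 10.08 kWh
= 10.08 × 3.6 MJ = 36.3 MJ

36.3 MJ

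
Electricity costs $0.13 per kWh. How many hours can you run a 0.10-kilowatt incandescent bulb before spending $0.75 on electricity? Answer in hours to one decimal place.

57.7 h

Energy available = $0.75 ÷ $0.13/kWh = 5.7692 kWh
Hours = 5.7692 kWh ÷ 0.1 kW = 57.7 h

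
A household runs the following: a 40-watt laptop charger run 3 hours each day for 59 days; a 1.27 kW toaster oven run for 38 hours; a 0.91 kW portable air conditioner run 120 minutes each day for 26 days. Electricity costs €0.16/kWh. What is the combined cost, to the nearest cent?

€16.43

laptop charger: Runtime = 3 h/day × 59 days = 177 h
laptop charger: 0.04 kW × 177 h = 7.08 kWh
toaster oven: 1.27 kW × 38 h = 48.26 kWh
portable air conditioner: Runtime = 120 min × 26 = 3120 min = 52 h
portable air conditioner: 0.91 kW × 52 h = 47.32 kWh
Total energy = 102.66 kWh
Cost = 102.66 × €0.16 = €16.43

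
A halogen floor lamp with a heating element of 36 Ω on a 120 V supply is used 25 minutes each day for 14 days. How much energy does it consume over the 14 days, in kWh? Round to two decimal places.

2.33 kWh

Power = V²/R = 120²/36 = 400 W = 0.4 kW
Runtime = 25 min × 14 = 350 min = 5.833333… h
Energy = 0.4 kW × 5.833333… h = 2.333333… kWh ≈ 2.33 kWh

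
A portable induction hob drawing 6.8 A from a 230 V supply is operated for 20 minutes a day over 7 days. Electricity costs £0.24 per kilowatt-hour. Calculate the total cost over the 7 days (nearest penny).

Power = 6.8 A × 230 V = 1564 W = 1.564 kW
Runtime = 20 min × 7 = 140 min = 2.333333… h
Energy = 1.564 kW × 2.333333… h = 3.649333… kWh
Cost = 3.649333… kWh × £0.24/kWh = £0.88

£0.88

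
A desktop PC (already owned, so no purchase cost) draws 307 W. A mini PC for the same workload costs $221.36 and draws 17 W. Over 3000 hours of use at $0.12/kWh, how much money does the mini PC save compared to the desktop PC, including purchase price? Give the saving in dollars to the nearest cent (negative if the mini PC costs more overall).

desktop PC: $0.00 + (307/1000) kW × 3000 h × $0.12 = $0.00 + $110.52 = $110.52
mini PC: $221.36 + (17/1000) kW × 3000 h × $0.12 = $221.36 + $6.12 = $227.48
Saving = $110.52 − $227.48 = −$116.96

-$116.96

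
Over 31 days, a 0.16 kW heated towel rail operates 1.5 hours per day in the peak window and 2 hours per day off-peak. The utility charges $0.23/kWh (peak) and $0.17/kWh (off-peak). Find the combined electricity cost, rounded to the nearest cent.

Peak energy = 0.16 kW × 1.5 h × 31 = 7.44 kWh
Off-peak energy = 0.16 kW × 2 h × 31 = 9.92 kWh
Cost = 7.44 × $0.23 + 9.92 × $0.17 = $1.7112 + $1.6864 = $3.40

$3.40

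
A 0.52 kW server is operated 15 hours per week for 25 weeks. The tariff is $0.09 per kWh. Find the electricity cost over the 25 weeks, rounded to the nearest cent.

Runtime = 15 h/week × 25 weeks = 375 h
Energy = 0.52 kW × 375 h = 195 kWh
Cost = 195 kWh × $0.09/kWh = $17.55

$17.55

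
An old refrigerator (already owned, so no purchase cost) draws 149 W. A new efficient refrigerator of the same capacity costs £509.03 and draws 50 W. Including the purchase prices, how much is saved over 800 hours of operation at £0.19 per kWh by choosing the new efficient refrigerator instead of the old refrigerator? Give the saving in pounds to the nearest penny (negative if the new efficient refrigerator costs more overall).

old refrigerator: £0.00 + (149/1000) kW × 800 h × £0.19 = £0.00 + £22.648 = £22.648
new efficient refrigerator: £509.03 + (50/1000) kW × 800 h × £0.19 = £509.03 + £7.6 = £516.63
Saving = £22.648 − £516.63 = −£493.982 → -£493.98

-£493.98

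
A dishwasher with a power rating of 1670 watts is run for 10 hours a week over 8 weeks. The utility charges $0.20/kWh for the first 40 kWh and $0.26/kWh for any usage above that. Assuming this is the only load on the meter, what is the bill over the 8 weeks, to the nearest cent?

Runtime = 10 h/week × 8 weeks = 80 h
Energy = 1.67 kW × 80 h = 133.6 kWh
Tier 1 (0–40 kWh): 40 × $0.20 = $8
Above 40 kWh: 93.6 × $0.26 = $24.336
Bill = $32.34

$32.34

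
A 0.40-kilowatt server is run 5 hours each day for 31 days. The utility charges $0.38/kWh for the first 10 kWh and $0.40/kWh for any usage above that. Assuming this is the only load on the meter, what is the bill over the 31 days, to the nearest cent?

Runtime = 5 h/day × 31 days = 155 h
Energy = 0.4 kW × 155 h = 62 kWh
Tier 1 (0–10 kWh): 10 × $0.38 = $3.8
Above 10 kWh: 52 × $0.40 = $20.8
Bill = $24.60

$24.60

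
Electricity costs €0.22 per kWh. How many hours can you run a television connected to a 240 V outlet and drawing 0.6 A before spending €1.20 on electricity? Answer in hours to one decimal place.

Power = 0.6 A × 240 V = 144 W = 0.144 kW
Energy available = €1.20 ÷ €0.22/kWh = 5.4545 kWh
Hours = 5.4545 kWh ÷ 0.144 kW = 37.9 h

37.9 h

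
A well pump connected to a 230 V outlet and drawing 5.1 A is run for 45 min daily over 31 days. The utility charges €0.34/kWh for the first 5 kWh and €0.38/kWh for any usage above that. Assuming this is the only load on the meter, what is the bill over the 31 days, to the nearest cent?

€10.16

Power = 5.1 A × 230 V = 1173 W = 1.173 kW
Runtime = 45 min × 31 = 1395 min = 23.25 h
Energy = 1.173 kW × 23.25 h = 27.27225 kWh
Tier 1 (0–5 kWh): 5 × €0.34 = €1.7
Above 5 kWh: 22.27225 × €0.38 = €8.463455
Bill = €10.16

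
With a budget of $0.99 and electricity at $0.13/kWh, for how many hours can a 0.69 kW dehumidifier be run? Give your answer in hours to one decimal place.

Energy available = $0.99 ÷ $0.13/kWh = 7.6154 kWh
Hours = 7.6154 kWh ÷ 0.69 kW = 11.0 h

11.0 h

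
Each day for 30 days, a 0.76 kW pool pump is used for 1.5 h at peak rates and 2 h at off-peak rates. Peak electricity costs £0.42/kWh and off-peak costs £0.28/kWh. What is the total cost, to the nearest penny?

£27.13

Peak energy = 0.76 kW × 1.5 h × 30 = 34.2 kWh
Off-peak energy = 0.76 kW × 2 h × 30 = 45.6 kWh
Cost = 34.2 × £0.42 + 45.6 × £0.28 = £14.364 + £12.768 = £27.13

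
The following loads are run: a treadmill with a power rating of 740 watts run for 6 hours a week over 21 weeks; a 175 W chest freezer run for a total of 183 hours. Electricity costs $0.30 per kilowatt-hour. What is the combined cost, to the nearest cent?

treadmill: Runtime = 6 h/week × 21 weeks = 126 h
treadmill: 0.74 kW × 126 h = 93.24 kWh
chest freezer: 0.175 kW × 183 h = 32.025 kWh
Total energy = 125.265 kWh
Cost = 125.265 × $0.30 = $37.58

$37.58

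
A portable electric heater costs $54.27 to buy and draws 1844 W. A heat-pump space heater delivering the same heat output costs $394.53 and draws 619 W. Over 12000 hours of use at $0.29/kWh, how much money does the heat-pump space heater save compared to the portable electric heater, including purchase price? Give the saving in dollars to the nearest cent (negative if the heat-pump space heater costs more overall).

portable electric heater: $54.27 + (1844/1000) kW × 12000 h × $0.29 = $54.27 + $6417.12 = $6471.39
heat-pump space heater: $394.53 + (619/1000) kW × 12000 h × $0.29 = $394.53 + $2154.12 = $2548.65
Saving = $6471.39 − $2548.65 = $3922.74

$3922.74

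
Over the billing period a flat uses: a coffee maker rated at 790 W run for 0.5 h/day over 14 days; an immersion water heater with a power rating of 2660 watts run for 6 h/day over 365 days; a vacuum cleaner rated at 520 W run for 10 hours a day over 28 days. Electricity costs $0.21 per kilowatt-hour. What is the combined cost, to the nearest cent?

coffee maker: Runtime = 0.5 h/day × 14 days = 7 h
coffee maker: 0.79 kW × 7 h = 5.53 kWh
immersion water heater: Runtime = 6 h/day × 365 days = 2190 h
immersion water heater: 2.66 kW × 2190 h = 5825.4 kWh
vacuum cleaner: Runtime = 10 h/day × 28 days = 280 h
vacuum cleaner: 0.52 kW × 280 h = 145.6 kWh
Total energy = 5976.53 kWh
Cost = 5976.53 × $0.21 = $1255.07

$1255.07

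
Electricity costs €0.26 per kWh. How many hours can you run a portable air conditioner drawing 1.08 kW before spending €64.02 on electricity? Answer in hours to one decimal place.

Energy available = €64.02 ÷ €0.26/kWh = 246.2308 kWh
Hours = 246.2308 kWh ÷ 1.08 kW = 228.0 h

228.0 h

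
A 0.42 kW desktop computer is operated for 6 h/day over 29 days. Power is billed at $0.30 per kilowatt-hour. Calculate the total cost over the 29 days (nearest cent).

$21.92

Runtime = 6 h/day × 29 days = 174 h
Energy = 0.42 kW × 174 h = 73.08 kWh
Cost = 73.08 kWh × $0.30/kWh = $21.92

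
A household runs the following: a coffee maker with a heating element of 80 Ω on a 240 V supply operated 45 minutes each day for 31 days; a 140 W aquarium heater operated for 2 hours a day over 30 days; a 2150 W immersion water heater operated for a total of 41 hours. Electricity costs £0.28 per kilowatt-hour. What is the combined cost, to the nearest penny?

£31.72

coffee maker: Power = V²/R = 240²/80 = 720 W = 0.72 kW
coffee maker: Runtime = 45 min × 31 = 1395 min = 23.25 h
coffee maker: 0.72 kW × 23.25 h = 16.74 kWh
aquarium heater: Runtime = 2 h/day × 30 days = 60 h
aquarium heater: 0.14 kW × 60 h = 8.4 kWh
immersion water heater: 2.15 kW × 41 h = 88.15 kWh
Total energy = 113.29 kWh
Cost = 113.29 × £0.28 = £31.72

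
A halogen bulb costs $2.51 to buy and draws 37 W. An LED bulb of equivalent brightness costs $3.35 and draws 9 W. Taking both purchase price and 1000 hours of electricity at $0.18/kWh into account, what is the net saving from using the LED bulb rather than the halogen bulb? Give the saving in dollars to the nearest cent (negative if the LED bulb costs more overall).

$4.20

halogen bulb: $2.51 + (37/1000) kW × 1000 h × $0.18 = $2.51 + $6.66 = $9.17
LED bulb: $3.35 + (9/1000) kW × 1000 h × $0.18 = $3.35 + $1.62 = $4.97
Saving = $9.17 − $4.97 = $4.2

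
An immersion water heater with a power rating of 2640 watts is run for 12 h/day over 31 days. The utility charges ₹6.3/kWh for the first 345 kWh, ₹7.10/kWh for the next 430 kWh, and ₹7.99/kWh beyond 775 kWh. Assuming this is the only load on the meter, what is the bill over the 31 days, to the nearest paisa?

Runtime = 12 h/day × 31 days = 372 h
Energy = 2.64 kW × 372 h = 982.08 kWh
Tier 1 (0–345 kWh): 345 × ₹6.3 = ₹2173.5
Tier 2 (345–775 kWh): 430 × ₹7.10 = ₹3053
Above 775 kWh: 207.08 × ₹7.99 = ₹1654.5692
Bill = ₹6881.07

₹6881.07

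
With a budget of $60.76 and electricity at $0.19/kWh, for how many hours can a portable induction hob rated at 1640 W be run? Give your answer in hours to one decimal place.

Energy available = $60.76 ÷ $0.19/kWh = 319.7895 kWh
Hours = 319.7895 kWh ÷ 1.64 kW = 195.0 h

195.0 h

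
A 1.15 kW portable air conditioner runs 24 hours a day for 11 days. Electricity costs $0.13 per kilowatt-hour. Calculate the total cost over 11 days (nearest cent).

Runtime = 24 h × 11 = 264 h
Energy = 1.15 kW × 264 h = 303.6 kWh
Cost = 303.6 kWh × $0.13/kWh = $39.47

$39.47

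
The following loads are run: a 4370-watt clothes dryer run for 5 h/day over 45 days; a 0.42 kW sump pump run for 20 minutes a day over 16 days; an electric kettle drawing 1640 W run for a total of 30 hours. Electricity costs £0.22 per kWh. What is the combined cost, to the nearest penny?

clothes dryer: Runtime = 5 h/day × 45 days = 225 h
clothes dryer: 4.37 kW × 225 h = 983.25 kWh
sump pump: Runtime = 20 min × 16 = 320 min = 5.333333… h
sump pump: 0.42 kW × 5.333333… h = 2.24 kWh
electric kettle: 1.64 kW × 30 h = 49.2 kWh
Total energy = 1034.69 kWh
Cost = 1034.69 × £0.22 = £227.63

£227.63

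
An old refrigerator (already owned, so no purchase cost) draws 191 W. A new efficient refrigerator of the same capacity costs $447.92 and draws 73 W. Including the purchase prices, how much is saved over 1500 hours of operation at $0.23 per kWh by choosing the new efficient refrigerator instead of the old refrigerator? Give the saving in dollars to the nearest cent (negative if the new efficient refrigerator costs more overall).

-$407.21

old refrigerator: $0.00 + (191/1000) kW × 1500 h × $0.23 = $0.00 + $65.895 = $65.895
new efficient refrigerator: $447.92 + (73/1000) kW × 1500 h × $0.23 = $447.92 + $25.185 = $473.105
Saving = $65.895 − $473.105 = −$407.21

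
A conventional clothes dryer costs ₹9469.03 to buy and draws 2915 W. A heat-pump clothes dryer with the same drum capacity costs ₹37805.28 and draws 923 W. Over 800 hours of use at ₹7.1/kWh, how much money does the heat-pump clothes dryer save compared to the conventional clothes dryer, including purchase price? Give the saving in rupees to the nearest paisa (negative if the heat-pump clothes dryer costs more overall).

conventional clothes dryer: ₹9469.03 + (2915/1000) kW × 800 h × ₹7.1 = ₹9469.03 + ₹16557.2 = ₹26026.23
heat-pump clothes dryer: ₹37805.28 + (923/1000) kW × 800 h × ₹7.1 = ₹37805.28 + ₹5242.64 = ₹43047.92
Saving = ₹26026.23 − ₹43047.92 = −₹17021.69

-₹17021.69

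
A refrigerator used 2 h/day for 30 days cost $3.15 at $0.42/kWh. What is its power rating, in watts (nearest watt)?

Energy = $3.15 ÷ $0.42/kWh = 7.5 kWh
Runtime = 2 h/day × 30 days = 60 h
Power = 7.5 kWh ÷ 60 h = 0.125 kW = 125 W

125 W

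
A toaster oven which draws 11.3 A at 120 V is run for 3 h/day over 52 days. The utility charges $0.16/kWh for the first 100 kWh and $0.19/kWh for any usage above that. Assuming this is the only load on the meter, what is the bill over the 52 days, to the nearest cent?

$37.19

Power = 11.3 A × 120 V = 1356 W = 1.356 kW
Runtime = 3 h/day × 52 days = 156 h
Energy = 1.356 kW × 156 h = 211.536 kWh
Tier 1 (0–100 kWh): 100 × $0.16 = $16
Above 100 kWh: 111.536 × $0.19 = $21.19184
Bill = $37.19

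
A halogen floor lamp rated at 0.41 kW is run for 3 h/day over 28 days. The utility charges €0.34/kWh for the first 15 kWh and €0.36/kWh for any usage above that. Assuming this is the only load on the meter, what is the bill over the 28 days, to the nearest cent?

€12.10

Runtime = 3 h/day × 28 days = 84 h
Energy = 0.41 kW × 84 h = 34.44 kWh
Tier 1 (0–15 kWh): 15 × €0.34 = €5.1
Above 15 kWh: 19.44 × €0.36 = €6.9984
Bill = €12.10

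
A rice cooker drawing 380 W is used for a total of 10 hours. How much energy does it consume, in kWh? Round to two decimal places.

Energy = 0.38 kW × 10 h = 3.8 kWh

3.80 kWh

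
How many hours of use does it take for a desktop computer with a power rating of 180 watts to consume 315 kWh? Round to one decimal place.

Hours = 315 kWh ÷ 0.18 kW = 1750.0 h

1750.0 h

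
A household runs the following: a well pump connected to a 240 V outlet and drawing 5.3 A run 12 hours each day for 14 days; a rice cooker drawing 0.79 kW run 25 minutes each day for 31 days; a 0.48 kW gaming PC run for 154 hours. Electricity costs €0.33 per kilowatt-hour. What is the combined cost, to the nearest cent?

well pump: Power = 5.3 A × 240 V = 1272 W = 1.272 kW
well pump: Runtime = 12 h/day × 14 days = 168 h
well pump: 1.272 kW × 168 h = 213.696 kWh
rice cooker: Runtime = 25 min × 31 = 775 min = 12.916666… h
rice cooker: 0.79 kW × 12.916666… h = 10.204166… kWh
gaming PC: 0.48 kW × 154 h = 73.92 kWh
Total energy = 297.820166… kWh
Cost = 297.820166… × €0.33 = €98.28

€98.28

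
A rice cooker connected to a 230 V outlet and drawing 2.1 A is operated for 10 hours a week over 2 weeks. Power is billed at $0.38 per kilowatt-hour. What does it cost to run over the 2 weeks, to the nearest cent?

Power = 2.1 A × 230 V = 483 W = 0.483 kW
Runtime = 10 h/week × 2 weeks = 20 h
Energy = 0.483 kW × 20 h = 9.66 kWh
Cost = 9.66 kWh × $0.38/kWh = $3.67

$3.67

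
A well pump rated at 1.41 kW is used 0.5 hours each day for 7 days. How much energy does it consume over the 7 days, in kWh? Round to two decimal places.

4.94 kWh

Runtime = 0.5 h/day × 7 days = 3.5 h
Energy = 1.41 kW × 3.5 h = 4.935 kWh ≈ 4.94 kWh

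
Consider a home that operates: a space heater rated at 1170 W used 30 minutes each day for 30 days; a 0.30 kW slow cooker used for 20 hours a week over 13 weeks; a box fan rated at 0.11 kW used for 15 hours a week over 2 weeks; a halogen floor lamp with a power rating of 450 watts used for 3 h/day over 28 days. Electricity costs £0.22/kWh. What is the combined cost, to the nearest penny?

space heater: Runtime = 30 min × 30 = 900 min = 15 h
space heater: 1.17 kW × 15 h = 17.55 kWh
slow cooker: Runtime = 20 h/week × 13 weeks = 260 h
slow cooker: 0.3 kW × 260 h = 78 kWh
box fan: Runtime = 15 h/week × 2 weeks = 30 h
box fan: 0.11 kW × 30 h = 3.3 kWh
halogen floor lamp: Runtime = 3 h/day × 28 days = 84 h
halogen floor lamp: 0.45 kW × 84 h = 37.8 kWh
Total energy = 136.65 kWh
Cost = 136.65 × £0.22 = £30.06

£30.06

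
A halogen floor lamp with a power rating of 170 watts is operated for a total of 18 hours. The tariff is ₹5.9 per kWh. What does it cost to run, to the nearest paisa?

₹18.05

Energy = 0.17 kW × 18 h = 3.06 kWh
Cost = 3.06 kWh × ₹5.9/kWh = ₹18.05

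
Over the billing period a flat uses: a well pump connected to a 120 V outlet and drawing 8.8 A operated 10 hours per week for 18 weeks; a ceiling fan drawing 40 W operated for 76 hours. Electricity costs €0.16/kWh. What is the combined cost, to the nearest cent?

€30.90

well pump: Power = 8.8 A × 120 V = 1056 W = 1.056 kW
well pump: Runtime = 10 h/week × 18 weeks = 180 h
well pump: 1.056 kW × 180 h = 190.08 kWh
ceiling fan: 0.04 kW × 76 h = 3.04 kWh
Total energy = 193.12 kWh
Cost = 193.12 × €0.16 = €30.90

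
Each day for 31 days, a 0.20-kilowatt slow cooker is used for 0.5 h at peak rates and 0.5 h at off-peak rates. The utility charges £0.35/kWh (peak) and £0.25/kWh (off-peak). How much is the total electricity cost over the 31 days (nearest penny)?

Peak energy = 0.2 kW × 0.5 h × 31 = 3.1 kWh
Off-peak energy = 0.2 kW × 0.5 h × 31 = 3.1 kWh
Cost = 3.1 × £0.35 + 3.1 × £0.25 = £1.085 + £0.775 = £1.86

£1.86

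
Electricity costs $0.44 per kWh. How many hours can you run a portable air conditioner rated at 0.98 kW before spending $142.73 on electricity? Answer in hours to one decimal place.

331.0 h

Energy available = $142.73 ÷ $0.44/kWh = 324.3864 kWh
Hours = 324.3864 kWh ÷ 0.98 kW = 331.0 h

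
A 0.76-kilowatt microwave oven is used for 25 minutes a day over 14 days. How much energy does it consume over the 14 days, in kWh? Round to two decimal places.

Runtime = 25 min × 14 = 350 min = 5.833333… h
Energy = 0.76 kW × 5.833333… h = 4.433333… kWh ≈ 4.43 kWh

4.43 kWh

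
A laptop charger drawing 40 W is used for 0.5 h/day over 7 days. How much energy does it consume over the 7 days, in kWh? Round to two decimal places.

0.14 kWh

Runtime = 0.5 h/day × 7 days = 3.5 h
Energy = 0.04 kW × 3.5 h = 0.14 kWh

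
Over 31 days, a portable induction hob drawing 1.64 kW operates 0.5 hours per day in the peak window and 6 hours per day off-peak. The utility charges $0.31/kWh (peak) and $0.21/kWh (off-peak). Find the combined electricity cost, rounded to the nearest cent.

$71.94

Peak energy = 1.64 kW × 0.5 h × 31 = 25.42 kWh
Off-peak energy = 1.64 kW × 6 h × 31 = 305.04 kWh
Cost = 25.42 × $0.31 + 305.04 × $0.21 = $7.8802 + $64.0584 = $71.94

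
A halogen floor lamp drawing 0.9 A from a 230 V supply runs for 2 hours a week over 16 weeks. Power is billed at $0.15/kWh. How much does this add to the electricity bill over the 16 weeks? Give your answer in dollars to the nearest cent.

$0.99

Power = 0.9 A × 230 V = 207 W = 0.207 kW
Runtime = 2 h/week × 16 weeks = 32 h
Energy = 0.207 kW × 32 h = 6.624 kWh
Cost = 6.624 kWh × $0.15/kWh = $0.99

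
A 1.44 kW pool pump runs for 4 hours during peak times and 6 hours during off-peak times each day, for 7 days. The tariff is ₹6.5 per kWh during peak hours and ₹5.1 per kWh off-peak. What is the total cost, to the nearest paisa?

₹570.53

Peak energy = 1.44 kW × 4 h × 7 = 40.32 kWh
Off-peak energy = 1.44 kW × 6 h × 7 = 60.48 kWh
Cost = 40.32 × ₹6.5 + 60.48 × ₹5.1 = ₹262.08 + ₹308.448 = ₹570.53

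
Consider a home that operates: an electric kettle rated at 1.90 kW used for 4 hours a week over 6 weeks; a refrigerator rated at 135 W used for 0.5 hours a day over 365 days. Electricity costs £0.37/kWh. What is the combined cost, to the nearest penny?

electric kettle: Runtime = 4 h/week × 6 weeks = 24 h
electric kettle: 1.9 kW × 24 h = 45.6 kWh
refrigerator: Runtime = 0.5 h/day × 365 days = 182.5 h
refrigerator: 0.135 kW × 182.5 h = 24.6375 kWh
Total energy = 70.2375 kWh
Cost = 70.2375 × £0.37 = £25.99

£25.99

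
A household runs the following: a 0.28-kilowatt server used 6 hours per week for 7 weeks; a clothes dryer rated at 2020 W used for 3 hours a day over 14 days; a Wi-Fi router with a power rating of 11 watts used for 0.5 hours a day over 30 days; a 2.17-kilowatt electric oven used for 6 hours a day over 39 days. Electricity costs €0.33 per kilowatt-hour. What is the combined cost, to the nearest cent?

€199.50

server: Runtime = 6 h/week × 7 weeks = 42 h
server: 0.28 kW × 42 h = 11.76 kWh
clothes dryer: Runtime = 3 h/day × 14 days = 42 h
clothes dryer: 2.02 kW × 42 h = 84.84 kWh
Wi-Fi router: Runtime = 0.5 h/day × 30 days = 15 h
Wi-Fi router: 0.011 kW × 15 h = 0.165 kWh
electric oven: Runtime = 6 h/day × 39 days = 234 h
electric oven: 2.17 kW × 234 h = 507.78 kWh
Total energy = 604.545 kWh
Cost = 604.545 × €0.33 = €199.50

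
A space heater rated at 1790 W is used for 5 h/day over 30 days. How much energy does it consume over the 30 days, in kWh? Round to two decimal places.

268.50 kWh

Runtime = 5 h/day × 30 days = 150 h
Energy = 1.79 kW × 150 h = 268.5 kWh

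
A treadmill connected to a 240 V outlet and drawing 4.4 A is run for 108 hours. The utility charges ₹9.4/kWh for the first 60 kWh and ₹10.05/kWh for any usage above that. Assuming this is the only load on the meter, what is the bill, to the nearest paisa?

Power = 4.4 A × 240 V = 1056 W = 1.056 kW
Energy = 1.056 kW × 108 h = 114.048 kWh
Tier 1 (0–60 kWh): 60 × ₹9.4 = ₹564
Above 60 kWh: 54.048 × ₹10.05 = ₹543.1824
Bill = ₹1107.18

₹1107.18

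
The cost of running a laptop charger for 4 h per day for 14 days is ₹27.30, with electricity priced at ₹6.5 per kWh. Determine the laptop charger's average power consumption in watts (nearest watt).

75 W

Energy = ₹27.30 ÷ ₹6.5/kWh = 4.2 kWh
Runtime = 4 h/day × 14 days = 56 h
Power = 4.2 kWh ÷ 56 h = 0.075 kW = 75 W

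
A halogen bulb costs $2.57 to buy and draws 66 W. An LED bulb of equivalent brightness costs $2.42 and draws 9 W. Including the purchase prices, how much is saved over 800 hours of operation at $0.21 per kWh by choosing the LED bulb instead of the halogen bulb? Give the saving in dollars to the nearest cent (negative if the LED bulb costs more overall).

halogen bulb: $2.57 + (66/1000) kW × 800 h × $0.21 = $2.57 + $11.088 = $13.658
LED bulb: $2.42 + (9/1000) kW × 800 h × $0.21 = $2.42 + $1.512 = $3.932
Saving = $13.658 − $3.932 = $9.726 → $9.73

$9.73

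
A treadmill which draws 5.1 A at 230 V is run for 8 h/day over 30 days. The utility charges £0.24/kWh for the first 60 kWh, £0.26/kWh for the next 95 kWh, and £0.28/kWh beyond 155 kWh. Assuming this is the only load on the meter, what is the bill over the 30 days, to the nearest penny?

£74.53

Power = 5.1 A × 230 V = 1173 W = 1.173 kW
Runtime = 8 h/day × 30 days = 240 h
Energy = 1.173 kW × 240 h = 281.52 kWh
Tier 1 (0–60 kWh): 60 × £0.24 = £14.4
Tier 2 (60–155 kWh): 95 × £0.26 = £24.7
Above 155 kWh: 126.52 × £0.28 = £35.4256
Bill = £74.53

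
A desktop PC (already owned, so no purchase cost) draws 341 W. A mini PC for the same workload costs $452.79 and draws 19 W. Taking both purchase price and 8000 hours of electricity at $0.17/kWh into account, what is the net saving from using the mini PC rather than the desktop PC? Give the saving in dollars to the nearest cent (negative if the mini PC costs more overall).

desktop PC: $0.00 + (341/1000) kW × 8000 h × $0.17 = $0.00 + $463.76 = $463.76
mini PC: $452.79 + (19/1000) kW × 8000 h × $0.17 = $452.79 + $25.84 = $478.63
Saving = $463.76 − $478.63 = −$14.87

-$14.87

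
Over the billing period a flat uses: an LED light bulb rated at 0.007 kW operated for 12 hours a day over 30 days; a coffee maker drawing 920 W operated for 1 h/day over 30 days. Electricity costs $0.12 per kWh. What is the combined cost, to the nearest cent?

$3.61

LED light bulb: Runtime = 12 h/day × 30 days = 360 h
LED light bulb: 0.007 kW × 360 h = 2.52 kWh
coffee maker: Runtime = 1 h/day × 30 days = 30 h
coffee maker: 0.92 kW × 30 h = 27.6 kWh
Total energy = 30.12 kWh
Cost = 30.12 × $0.12 = $3.61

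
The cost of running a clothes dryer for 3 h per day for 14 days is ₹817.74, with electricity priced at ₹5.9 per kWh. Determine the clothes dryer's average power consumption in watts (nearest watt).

Energy = ₹817.74 ÷ ₹5.9/kWh = 138.6 kWh
Runtime = 3 h/day × 14 days = 42 h
Power = 138.6 kWh ÷ 42 h = 3.3 kW = 3300 W

3300 W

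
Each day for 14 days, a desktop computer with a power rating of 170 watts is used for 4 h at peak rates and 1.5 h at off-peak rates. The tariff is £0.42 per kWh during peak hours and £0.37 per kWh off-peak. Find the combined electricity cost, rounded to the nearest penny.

£5.32

Peak energy = 0.17 kW × 4 h × 14 = 9.52 kWh
Off-peak energy = 0.17 kW × 1.5 h × 14 = 3.57 kWh
Cost = 9.52 × £0.42 + 3.57 × £0.37 = £3.9984 + £1.3209 = £5.32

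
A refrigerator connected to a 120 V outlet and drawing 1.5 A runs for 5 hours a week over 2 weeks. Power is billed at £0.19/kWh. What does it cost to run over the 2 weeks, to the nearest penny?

Power = 1.5 A × 120 V = 180 W = 0.18 kW
Runtime = 5 h/week × 2 weeks = 10 h
Energy = 0.18 kW × 10 h = 1.8 kWh
Cost = 1.8 kWh × £0.19/kWh = £0.34

£0.34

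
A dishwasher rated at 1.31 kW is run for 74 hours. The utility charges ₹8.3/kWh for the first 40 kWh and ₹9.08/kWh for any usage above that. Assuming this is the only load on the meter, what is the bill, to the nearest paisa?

₹849.02

Energy = 1.31 kW × 74 h = 96.94 kWh
Tier 1 (0–40 kWh): 40 × ₹8.3 = ₹332
Above 40 kWh: 56.94 × ₹9.08 = ₹517.0152
Bill = ₹849.02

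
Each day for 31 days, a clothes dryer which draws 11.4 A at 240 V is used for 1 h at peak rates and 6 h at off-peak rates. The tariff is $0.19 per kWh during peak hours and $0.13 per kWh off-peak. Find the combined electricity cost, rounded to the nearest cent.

$82.27

Power = 11.4 A × 240 V = 2736 W = 2.736 kW
Peak energy = 2.736 kW × 1 h × 31 = 84.816 kWh
Off-peak energy = 2.736 kW × 6 h × 31 = 508.896 kWh
Cost = 84.816 × $0.19 + 508.896 × $0.13 = $16.11504 + $66.15648 = $82.27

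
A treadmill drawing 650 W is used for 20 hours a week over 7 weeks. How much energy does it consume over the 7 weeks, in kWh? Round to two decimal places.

Runtime = 20 h/week × 7 weeks = 140 h
Energy = 0.65 kW × 140 h = 91 kWh

91.00 kWh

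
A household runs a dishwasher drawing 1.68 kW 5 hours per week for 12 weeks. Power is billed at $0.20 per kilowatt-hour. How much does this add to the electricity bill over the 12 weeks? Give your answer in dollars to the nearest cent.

$20.16

Runtime = 5 h/week × 12 weeks = 60 h
Energy = 1.68 kW × 60 h = 100.8 kWh
Cost = 100.8 kWh × $0.20/kWh = $20.16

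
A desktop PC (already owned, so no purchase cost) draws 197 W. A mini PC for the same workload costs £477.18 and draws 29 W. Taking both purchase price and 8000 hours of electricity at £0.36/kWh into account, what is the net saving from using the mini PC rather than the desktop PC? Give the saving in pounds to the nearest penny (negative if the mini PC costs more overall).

£6.66

desktop PC: £0.00 + (197/1000) kW × 8000 h × £0.36 = £0.00 + £567.36 = £567.36
mini PC: £477.18 + (29/1000) kW × 8000 h × £0.36 = £477.18 + £83.52 = £560.7
Saving = £567.36 − £560.7 = £6.66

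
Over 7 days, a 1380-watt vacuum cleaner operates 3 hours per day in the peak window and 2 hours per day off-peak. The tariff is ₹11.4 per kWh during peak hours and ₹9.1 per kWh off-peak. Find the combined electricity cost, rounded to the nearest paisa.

Peak energy = 1.38 kW × 3 h × 7 = 28.98 kWh
Off-peak energy = 1.38 kW × 2 h × 7 = 19.32 kWh
Cost = 28.98 × ₹11.4 + 19.32 × ₹9.1 = ₹330.372 + ₹175.812 = ₹506.18

₹506.18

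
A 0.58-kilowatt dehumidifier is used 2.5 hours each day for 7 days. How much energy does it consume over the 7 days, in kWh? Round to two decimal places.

Runtime = 2.5 h/day × 7 days = 17.5 h
Energy = 0.58 kW × 17.5 h = 10.15 kWh

10.15 kWh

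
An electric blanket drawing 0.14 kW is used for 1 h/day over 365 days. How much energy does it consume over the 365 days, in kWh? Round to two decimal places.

Runtime = 1 h/day × 365 days = 365 h
Energy = 0.14 kW × 365 h = 51.1 kWh

51.10 kWh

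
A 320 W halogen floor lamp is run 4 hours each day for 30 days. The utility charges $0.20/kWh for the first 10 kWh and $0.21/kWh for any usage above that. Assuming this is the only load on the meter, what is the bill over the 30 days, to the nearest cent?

Runtime = 4 h/day × 30 days = 120 h
Energy = 0.32 kW × 120 h = 38.4 kWh
Tier 1 (0–10 kWh): 10 × $0.20 = $2
Above 10 kWh: 28.4 × $0.21 = $5.964
Bill = $7.96

$7.96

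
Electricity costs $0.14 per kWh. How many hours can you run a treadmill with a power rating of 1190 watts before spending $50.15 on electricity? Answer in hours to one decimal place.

301.0 h

Energy available = $50.15 ÷ $0.14/kWh = 358.2143 kWh
Hours = 358.2143 kWh ÷ 1.19 kW = 301.0 h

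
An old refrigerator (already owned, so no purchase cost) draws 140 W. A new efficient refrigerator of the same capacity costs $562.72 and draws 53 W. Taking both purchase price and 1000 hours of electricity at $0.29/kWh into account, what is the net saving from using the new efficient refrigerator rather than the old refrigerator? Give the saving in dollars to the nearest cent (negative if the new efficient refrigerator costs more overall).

old refrigerator: $0.00 + (140/1000) kW × 1000 h × $0.29 = $0.00 + $40.6 = $40.6
new efficient refrigerator: $562.72 + (53/1000) kW × 1000 h × $0.29 = $562.72 + $15.37 = $578.09
Saving = $40.6 − $578.09 = −$537.49

-$537.49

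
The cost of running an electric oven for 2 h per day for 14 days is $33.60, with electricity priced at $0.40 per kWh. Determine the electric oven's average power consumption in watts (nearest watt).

Energy = $33.60 ÷ $0.40/kWh = 84 kWh
Runtime = 2 h/day × 14 days = 28 h
Power = 84 kWh ÷ 28 h = 3 kW = 3000 W

3000 W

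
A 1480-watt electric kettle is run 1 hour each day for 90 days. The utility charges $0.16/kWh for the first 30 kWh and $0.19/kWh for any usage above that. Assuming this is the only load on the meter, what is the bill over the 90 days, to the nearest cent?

Runtime = 1 h/day × 90 days = 90 h
Energy = 1.48 kW × 90 h = 133.2 kWh
Tier 1 (0–30 kWh): 30 × $0.16 = $4.8
Above 30 kWh: 103.2 × $0.19 = $19.608
Bill = $24.41

$24.41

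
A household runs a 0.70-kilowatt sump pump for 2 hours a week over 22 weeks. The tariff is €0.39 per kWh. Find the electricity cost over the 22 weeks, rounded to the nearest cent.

Runtime = 2 h/week × 22 weeks = 44 h
Energy = 0.7 kW × 44 h = 30.8 kWh
Cost = 30.8 kWh × €0.39/kWh = €12.01

€12.01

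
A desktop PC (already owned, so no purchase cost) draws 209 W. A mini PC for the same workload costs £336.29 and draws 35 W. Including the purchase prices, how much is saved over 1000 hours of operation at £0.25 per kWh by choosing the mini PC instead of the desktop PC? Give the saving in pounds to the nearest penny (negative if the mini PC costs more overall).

-£292.79

desktop PC: £0.00 + (209/1000) kW × 1000 h × £0.25 = £0.00 + £52.25 = £52.25
mini PC: £336.29 + (35/1000) kW × 1000 h × £0.25 = £336.29 + £8.75 = £345.04
Saving = £52.25 − £345.04 = −£292.79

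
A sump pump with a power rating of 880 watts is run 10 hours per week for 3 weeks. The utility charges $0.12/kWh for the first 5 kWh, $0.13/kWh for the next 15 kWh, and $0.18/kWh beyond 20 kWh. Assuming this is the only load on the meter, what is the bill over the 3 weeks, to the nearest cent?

$3.70

Runtime = 10 h/week × 3 weeks = 30 h
Energy = 0.88 kW × 30 h = 26.4 kWh
Tier 1 (0–5 kWh): 5 × $0.12 = $0.6
Tier 2 (5–20 kWh): 15 × $0.13 = $1.95
Above 20 kWh: 6.4 × $0.18 = $1.152
Bill = $3.70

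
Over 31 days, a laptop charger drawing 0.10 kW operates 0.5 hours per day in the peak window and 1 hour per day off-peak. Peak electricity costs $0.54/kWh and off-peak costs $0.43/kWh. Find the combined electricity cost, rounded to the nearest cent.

$2.17

Peak energy = 0.1 kW × 0.5 h × 31 = 1.55 kWh
Off-peak energy = 0.1 kW × 1 h × 31 = 3.1 kWh
Cost = 1.55 × $0.54 + 3.1 × $0.43 = $0.837 + $1.333 = $2.17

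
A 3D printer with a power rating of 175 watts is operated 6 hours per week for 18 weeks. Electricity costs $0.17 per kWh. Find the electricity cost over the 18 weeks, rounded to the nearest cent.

$3.21

Runtime = 6 h/week × 18 weeks = 108 h
Energy = 0.175 kW × 108 h = 18.9 kWh
Cost = 18.9 kWh × $0.17/kWh = $3.21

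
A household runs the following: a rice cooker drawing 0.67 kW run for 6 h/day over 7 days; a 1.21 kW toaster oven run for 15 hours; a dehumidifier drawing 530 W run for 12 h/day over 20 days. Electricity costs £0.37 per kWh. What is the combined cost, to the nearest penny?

rice cooker: Runtime = 6 h/day × 7 days = 42 h
rice cooker: 0.67 kW × 42 h = 28.14 kWh
toaster oven: 1.21 kW × 15 h = 18.15 kWh
dehumidifier: Runtime = 12 h/day × 20 days = 240 h
dehumidifier: 0.53 kW × 240 h = 127.2 kWh
Total energy = 173.49 kWh
Cost = 173.49 × £0.37 = £64.19

£64.19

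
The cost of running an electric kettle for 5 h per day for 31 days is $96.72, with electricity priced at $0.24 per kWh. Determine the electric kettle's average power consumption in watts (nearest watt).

2600 W

Energy = $96.72 ÷ $0.24/kWh = 403 kWh
Runtime = 5 h/day × 31 days = 155 h
Power = 403 kWh ÷ 155 h = 2.6 kW = 2600 W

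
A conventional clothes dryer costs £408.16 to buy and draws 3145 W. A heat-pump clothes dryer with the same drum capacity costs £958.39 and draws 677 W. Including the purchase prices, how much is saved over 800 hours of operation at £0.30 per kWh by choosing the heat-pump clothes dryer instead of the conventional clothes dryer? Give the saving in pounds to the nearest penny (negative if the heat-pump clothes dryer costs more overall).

£42.09

conventional clothes dryer: £408.16 + (3145/1000) kW × 800 h × £0.30 = £408.16 + £754.8 = £1162.96
heat-pump clothes dryer: £958.39 + (677/1000) kW × 800 h × £0.30 = £958.39 + £162.48 = £1120.87
Saving = £1162.96 − £1120.87 = £42.09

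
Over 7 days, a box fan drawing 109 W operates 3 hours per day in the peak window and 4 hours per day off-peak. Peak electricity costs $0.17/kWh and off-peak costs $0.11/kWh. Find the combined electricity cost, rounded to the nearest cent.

$0.72

Peak energy = 0.109 kW × 3 h × 7 = 2.289 kWh
Off-peak energy = 0.109 kW × 4 h × 7 = 3.052 kWh
Cost = 2.289 × $0.17 + 3.052 × $0.11 = $0.38913 + $0.33572 = $0.72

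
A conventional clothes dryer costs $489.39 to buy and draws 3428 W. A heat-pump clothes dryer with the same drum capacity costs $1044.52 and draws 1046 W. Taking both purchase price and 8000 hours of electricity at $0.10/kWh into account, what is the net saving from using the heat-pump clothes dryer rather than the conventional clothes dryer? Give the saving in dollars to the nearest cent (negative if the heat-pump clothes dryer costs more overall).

$1350.47

conventional clothes dryer: $489.39 + (3428/1000) kW × 8000 h × $0.10 = $489.39 + $2742.4 = $3231.79
heat-pump clothes dryer: $1044.52 + (1046/1000) kW × 8000 h × $0.10 = $1044.52 + $836.8 = $1881.32
Saving = $3231.79 − $1881.32 = $1350.47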